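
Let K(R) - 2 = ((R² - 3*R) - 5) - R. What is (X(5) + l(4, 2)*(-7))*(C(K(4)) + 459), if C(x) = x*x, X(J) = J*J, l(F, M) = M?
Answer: 5148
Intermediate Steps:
X(J) = J²
K(R) = -3 + R² - 4*R (K(R) = 2 + (((R² - 3*R) - 5) - R) = 2 + ((-5 + R² - 3*R) - R) = 2 + (-5 + R² - 4*R) = -3 + R² - 4*R)
C(x) = x²
(X(5) + l(4, 2)*(-7))*(C(K(4)) + 459) = (5² + 2*(-7))*((-3 + 4² - 4*4)² + 459) = (25 - 14)*((-3 + 16 - 16)² + 459) = 11*((-3)² + 459) = 11*(9 + 459) = 11*468 = 5148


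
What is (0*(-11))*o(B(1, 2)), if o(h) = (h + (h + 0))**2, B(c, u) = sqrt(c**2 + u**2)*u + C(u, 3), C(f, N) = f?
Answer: 0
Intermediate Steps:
B(c, u) = u + u*sqrt(c**2 + u**2) (B(c, u) = sqrt(c**2 + u**2)*u + u = u*sqrt(c**2 + u**2) + u = u + u*sqrt(c**2 + u**2))
o(h) = 4*h**2 (o(h) = (h + h)**2 = (2*h)**2 = 4*h**2)
(0*(-11))*o(B(1, 2)) = (0*(-11))*(4*(2*(1 + sqrt(1**2 + 2**2)))**2) = 0*(4*(2*(1 + sqrt(1 + 4)))**2) = 0*(4*(2*(1 + sqrt(5)))**2) = 0*(4*(2 + 2*sqrt(5))**2) = 0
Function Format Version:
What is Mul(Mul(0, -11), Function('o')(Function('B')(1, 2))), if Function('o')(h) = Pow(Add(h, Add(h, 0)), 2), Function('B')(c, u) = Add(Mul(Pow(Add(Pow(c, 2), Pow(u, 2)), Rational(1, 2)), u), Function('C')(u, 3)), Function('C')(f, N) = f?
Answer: 0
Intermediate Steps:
Function('B')(c, u) = Add(u, Mul(u, Pow(Add(Pow(c, 2), Pow(u, 2)), Rational(1, 2)))) (Function('B')(c, u) = Add(Mul(Pow(Add(Pow(c, 2), Pow(u, 2)), Rational(1, 2)), u), u) = Add(Mul(u, Pow(Add(Pow(c, 2), Pow(u, 2)), Rational(1, 2))), u) = Add(u, Mul(u, Pow(Add(Pow(c, 2), Pow(u, 2)), Rational(1, 2)))))
Function('o')(h) = Mul(4, Pow(h, 2)) (Function('o')(h) = Pow(Add(h, h), 2) = Pow(Mul(2, h), 2) = Mul(4, Pow(h, 2)))
Mul(Mul(0, -11), Function('o')(Function('B')(1, 2))) = Mul(Mul(0, -11), Mul(4, Pow(Mul(2, Add(1, Pow(Add(Pow(1, 2), Pow(2, 2)), Rational(1, 2)))), 2))) = Mul(0, Mul(4, Pow(Mul(2, Add(1, Pow(Add(1, 4), Rational(1, 2)))), 2))) = Mul(0, Mul(4, Pow(Mul(2, Add(1, Pow(5, Rational(1, 2)))), 2))) = Mul(0, Mul(4, Pow(Add(2, Mul(2, Pow(5, Rational(1, 2)))), 2))) = 0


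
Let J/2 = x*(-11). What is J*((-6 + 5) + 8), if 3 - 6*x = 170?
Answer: 12859/3 ≈ 4286.3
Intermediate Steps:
x = -167/6 (x = 1/2 - 1/6*170 = 1/2 - 85/3 = -167/6 ≈ -27.833)
J = 1837/3 (J = 2*(-167/6*(-11)) = 2*(1837/6) = 1837/3 ≈ 612.33)
J*((-6 + 5) + 8) = 1837*((-6 + 5) + 8)/3 = 1837*(-1 + 8)/3 = (1837/3)*7 = 12859/3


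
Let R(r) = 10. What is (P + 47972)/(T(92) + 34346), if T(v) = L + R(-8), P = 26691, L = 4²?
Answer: 74663/34372 ≈ 2.1722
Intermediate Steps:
L = 16
T(v) = 26 (T(v) = 16 + 10 = 26)
(P + 47972)/(T(92) + 34346) = (26691 + 47972)/(26 + 34346) = 74663/34372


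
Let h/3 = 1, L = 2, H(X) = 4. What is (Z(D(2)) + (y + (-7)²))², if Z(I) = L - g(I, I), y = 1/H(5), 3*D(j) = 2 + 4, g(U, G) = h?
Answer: 37249/16 ≈ 2328.1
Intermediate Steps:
h = 3 (h = 3*1 = 3)
g(U, G) = 3
D(j) = 2 (D(j) = (2 + 4)/3 = (⅓)*6 = 2)
y = ¼ (y = 1/4 = ¼ ≈ 0.25000)
Z(I) = -1 (Z(I) = 2 - 1*3 = 2 - 3 = -1)
(Z(D(2)) + (y + (-7)²))² = (-1 + (¼ + (-7)²))² = (-1 + (¼ + 49))² = (-1 + 197/4)² = (193/4)² = 37249/16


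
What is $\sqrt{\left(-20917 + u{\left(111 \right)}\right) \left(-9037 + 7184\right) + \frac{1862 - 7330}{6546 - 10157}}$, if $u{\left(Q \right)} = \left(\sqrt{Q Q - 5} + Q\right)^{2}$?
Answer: $\frac{2 \sqrt{-22470526549853 - 2681966661243 \sqrt{3079}}}{3611} \approx 7248.8 i$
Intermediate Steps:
$u{\left(Q \right)} = \left(Q + \sqrt{-5 + Q^{2}}\right)^{2}$ ($u{\left(Q \right)} = \left(\sqrt{Q^{2} - 5} + Q\right)^{2} = \left(\sqrt{-5 + Q^{2}} + Q\right)^{2} = \left(Q + \sqrt{-5 + Q^{2}}\right)^{2}$)
$\sqrt{\left(-20917 + u{\left(111 \right)}\right) \left(-9037 + 7184\right) + \frac{1862 - 7330}{6546 - 10157}} = \sqrt{\left(-20917 + \left(111 + \sqrt{-5 + 111^{2}}\right)^{2}\right) \left(-9037 + 7184\right) + \frac{1862 - 7330}{6546 - 10157}} = \sqrt{\left(-20917 + \left(111 + \sqrt{-5 + 12321}\right)^{2}\right) \left(-1853\right) - \frac{5468}{-3611}} = \sqrt{\left(-20917 + \left(111 + \sqrt{12316}\right)^{2}\right) \left(-1853\right) - - \frac{5468}{3611}} = \sqrt{\left(-20917 + \left(111 + 2 \sqrt{3079}\right)^{2}\right) \left(-1853\right) + \frac{5468}{3611}} = \sqrt{\left(38759201 - 1853 \left(111 + 2 \sqrt{3079}\right)^{2}\right) + \frac{5468}{3611}} = \sqrt{\frac{139959480279}{3611} - 1853 \left(111 + 2 \sqrt{3079}\right)^{2}}$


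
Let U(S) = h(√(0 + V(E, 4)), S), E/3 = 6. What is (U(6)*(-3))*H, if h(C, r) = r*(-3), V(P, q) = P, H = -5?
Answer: -270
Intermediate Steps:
E = 18 (E = 3*6 = 18)
h(C, r) = -3*r
U(S) = -3*S
(U(6)*(-3))*H = (-3*6*(-3))*(-5) = -18*(-3)*(-5) = 54*(-5) = -270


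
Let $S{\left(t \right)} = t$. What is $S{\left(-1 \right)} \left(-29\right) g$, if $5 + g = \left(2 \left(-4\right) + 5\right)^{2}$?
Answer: $116$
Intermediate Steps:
$g = 4$ ($g = -5 + \left(2 \left(-4\right) + 5\right)^{2} = -5 + \left(-8 + 5\right)^{2} = -5 + \left(-3\right)^{2} = -5 + 9 = 4$)
$S{\left(-1 \right)} \left(-29\right) g = \left(-1\right) \left(-29\right) 4 = 29 \cdot 4 = 116$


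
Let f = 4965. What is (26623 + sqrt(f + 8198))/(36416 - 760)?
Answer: 26623/35656 + sqrt(13163)/35656 ≈ 0.74988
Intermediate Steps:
(26623 + sqrt(f + 8198))/(36416 - 760) = (26623 + sqrt(4965 + 8198))/(36416 - 760) = (26623 + sqrt(13163))/35656 = (26623 + sqrt(13163))*(1/35656) = 26623/35656 + sqrt(13163)/35656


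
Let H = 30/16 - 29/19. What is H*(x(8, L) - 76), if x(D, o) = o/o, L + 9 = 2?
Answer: -3975/152 ≈ -26.151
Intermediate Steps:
L = -7 (L = -9 + 2 = -7)
H = 53/152 (H = 30*(1/16) - 29*1/19 = 15/8 - 29/19 = 53/152 ≈ 0.34868)
x(D, o) = 1
H*(x(8, L) - 76) = 53*(1 - 76)/152 = (53/152)*(-75) = -3975/152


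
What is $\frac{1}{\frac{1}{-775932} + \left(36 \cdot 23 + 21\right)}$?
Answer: $\frac{775932}{658766267} \approx 0.0011779$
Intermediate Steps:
$\frac{1}{\frac{1}{-775932} + \left(36 \cdot 23 + 21\right)} = \frac{1}{- \frac{1}{775932} + \left(828 + 21\right)} = \frac{1}{- \frac{1}{775932} + 849} = \frac{1}{\frac{658766267}{775932}} = \frac{775932}{658766267}$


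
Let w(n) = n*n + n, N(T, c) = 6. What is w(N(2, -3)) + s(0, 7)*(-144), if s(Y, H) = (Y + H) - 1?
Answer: -822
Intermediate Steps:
s(Y, H) = -1 + H + Y (s(Y, H) = (H + Y) - 1 = -1 + H + Y)
w(n) = n + n**2 (w(n) = n**2 + n = n + n**2)
w(N(2, -3)) + s(0, 7)*(-144) = 6*(1 + 6) + (-1 + 7 + 0)*(-144) = 6*7 + 6*(-144) = 42 - 864 = -822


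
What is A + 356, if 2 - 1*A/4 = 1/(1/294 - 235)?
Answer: 25149572/69089 ≈ 364.02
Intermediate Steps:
A = 553888/69089 (A = 8 - 4/(1/294 - 235) = 8 - 4/(-69089/294) = 8 - 4*(-294/69089) = 8 + 1176/69089 = 553888/69089 ≈ 8.0170)
A + 356 = 553888/69089 + 356 = 25149572/69089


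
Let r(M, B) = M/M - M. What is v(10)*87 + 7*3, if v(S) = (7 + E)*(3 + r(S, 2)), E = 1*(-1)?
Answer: -3111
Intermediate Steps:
r(M, B) = 1 - M
E = -1
v(S) = 24 - 6*S (v(S) = (7 - 1)*(3 + (1 - S)) = 6*(4 - S) = 24 - 6*S)
v(10)*87 + 7*3 = (24 - 6*10)*87 + 7*3 = (24 - 60)*87 + 21 = -36*87 + 21 = -3132 + 21 = -3111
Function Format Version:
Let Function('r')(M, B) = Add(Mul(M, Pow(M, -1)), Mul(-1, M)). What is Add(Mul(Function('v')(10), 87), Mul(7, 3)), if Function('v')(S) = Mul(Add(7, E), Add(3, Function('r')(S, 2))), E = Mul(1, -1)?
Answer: -3111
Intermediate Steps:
Function('r')(M, B) = Add(1, Mul(-1, M))
E = -1
Function('v')(S) = Add(24, Mul(-6, S)) (Function('v')(S) = Mul(Add(7, -1), Add(3, Add(1, Mul(-1, S)))) = Mul(6, Add(4, Mul(-1, S))) = Add(24, Mul(-6, S)))
Add(Mul(Function('v')(10), 87), Mul(7, 3)) = Add(Mul(Add(24, Mul(-6, 10)), 87), Mul(7, 3)) = Add(Mul(Add(24, -60), 87), 21) = Add(Mul(-36, 87), 21) = Add(-3132, 21) = -3111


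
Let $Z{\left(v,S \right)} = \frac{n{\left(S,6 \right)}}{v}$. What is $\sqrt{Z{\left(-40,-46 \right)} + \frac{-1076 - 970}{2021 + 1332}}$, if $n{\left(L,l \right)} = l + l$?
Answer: $\frac{3 i \sqrt{113700230}}{33530} \approx 0.95404 i$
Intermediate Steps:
$n{\left(L,l \right)} = 2 l$
$Z{\left(v,S \right)} = \frac{12}{v}$ ($Z{\left(v,S \right)} = \frac{2 \cdot 6}{v} = \frac{12}{v}$)
$\sqrt{Z{\left(-40,-46 \right)} + \frac{-1076 - 970}{2021 + 1332}} = \sqrt{\frac{12}{-40} + \frac{-1076 - 970}{2021 + 1332}} = \sqrt{12 \left(- \frac{1}{40}\right) - \frac{2046}{3353}} = \sqrt{- \frac{3}{10} - \frac{2046}{3353}} = \sqrt{- \frac{30519}{33530}} = \frac{3 i \sqrt{113700230}}{33530}$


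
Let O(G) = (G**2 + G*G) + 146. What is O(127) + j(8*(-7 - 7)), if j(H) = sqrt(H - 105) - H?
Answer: 32516 + I*sqrt(217) ≈ 32516.0 + 14.731*I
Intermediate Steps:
O(G) = 146 + 2*G**2 (O(G) = (G**2 + G**2) + 146 = 2*G**2 + 146 = 146 + 2*G**2)
j(H) = sqrt(-105 + H) - H
O(127) + j(8*(-7 - 7)) = (146 + 2*127**2) + (sqrt(-105 + 8*(-7 - 7)) - 8*(-7 - 7)) = (146 + 2*16129) + (sqrt(-105 + 8*(-14)) - 8*(-14)) = (146 + 32258) + (sqrt(-105 - 112) - 1*(-112)) = 32404 + (sqrt(-217) + 112) = 32404 + (I*sqrt(217) + 112) = 32404 + (112 + I*sqrt(217)) = 32516 + I*sqrt(217)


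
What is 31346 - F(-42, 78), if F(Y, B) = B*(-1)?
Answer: 31424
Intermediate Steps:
F(Y, B) = -B
31346 - F(-42, 78) = 31346 - (-1)*78 = 31346 - 1*(-78) = 31346 + 78 = 31424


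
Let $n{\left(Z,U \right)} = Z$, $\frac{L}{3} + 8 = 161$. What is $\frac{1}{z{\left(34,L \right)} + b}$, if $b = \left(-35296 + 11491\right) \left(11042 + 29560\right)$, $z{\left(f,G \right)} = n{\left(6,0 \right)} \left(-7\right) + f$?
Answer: $- \frac{1}{966530618} \approx -1.0346 \cdot 10^{-9}$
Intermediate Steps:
$L = 459$ ($L = -24 + 3 \cdot 161 = -24 + 483 = 459$)
$z{\left(f,G \right)} = -42 + f$ ($z{\left(f,G \right)} = 6 \left(-7\right) + f = -42 + f$)
$b = -966530610$ ($b = \left(-23805\right) 40602 = -966530610$)
$\frac{1}{z{\left(34,L \right)} + b} = \frac{1}{\left(-42 + 34\right) - 966530610} = \frac{1}{-8 - 966530610} = \frac{1}{-966530618} = - \frac{1}{966530618}$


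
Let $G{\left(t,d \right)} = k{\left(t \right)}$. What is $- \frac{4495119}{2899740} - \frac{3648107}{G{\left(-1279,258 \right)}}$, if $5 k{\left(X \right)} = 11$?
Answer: $- \frac{17630952802403}{10632380} \approx -1.6582 \cdot 10^{6}$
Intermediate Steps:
$k{\left(X \right)} = \frac{11}{5}$ ($k{\left(X \right)} = \frac{1}{5} \cdot 11 = \frac{11}{5}$)
$G{\left(t,d \right)} = \frac{11}{5}$
$- \frac{4495119}{2899740} - \frac{3648107}{G{\left(-1279,258 \right)}} = - \frac{4495119}{2899740} - \frac{3648107}{\frac{11}{5}} = \left(-4495119\right) \frac{1}{2899740} - \frac{18240535}{11} = - \frac{1498373}{966580} - \frac{18240535}{11} = - \frac{17630952802403}{10632380}$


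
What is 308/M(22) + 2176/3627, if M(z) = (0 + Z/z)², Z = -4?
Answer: 33794935/3627 ≈ 9317.6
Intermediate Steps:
M(z) = 16/z² (M(z) = (0 - 4/z)² = (-4/z)² = 16/z²)
308/M(22) + 2176/3627 = 308/((16/22²)) + 2176/3627 = 308/((16*(1/484))) + 2176*(1/3627) = 308/(4/121) + 2176/3627 = 308*(121/4) + 2176/3627 = 9317 + 2176/3627 = 33794935/3627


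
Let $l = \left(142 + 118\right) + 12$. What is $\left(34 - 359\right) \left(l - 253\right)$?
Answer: $-6175$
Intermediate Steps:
$l = 272$ ($l = 260 + 12 = 272$)
$\left(34 - 359\right) \left(l - 253\right) = \left(34 - 359\right) \left(272 - 253\right) = \left(-325\right) 19 = -6175$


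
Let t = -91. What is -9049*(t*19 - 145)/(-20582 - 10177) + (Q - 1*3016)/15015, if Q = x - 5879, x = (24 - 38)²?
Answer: -28321036659/51316265 ≈ -551.89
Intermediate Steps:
x = 196 (x = (-14)² = 196)
Q = -5683 (Q = 196 - 5879 = -5683)
-9049*(t*19 - 145)/(-20582 - 10177) + (Q - 1*3016)/15015 = -9049*(-91*19 - 145)/(-20582 - 10177) + (-5683 - 1*3016)/15015 = -9049/((-30759/(-1729 - 145))) + (-5683 - 3016)*(1/15015) = -9049/((-30759/(-1874))) - 8699*1/15015 = -9049/((-30759*(-1/1874))) - 8699/15015 = -9049/30759/1874 - 8699/15015 = -9049*1874/30759 - 8699/15015 = -16957826/30759 - 8699/15015 = -28321036659/51316265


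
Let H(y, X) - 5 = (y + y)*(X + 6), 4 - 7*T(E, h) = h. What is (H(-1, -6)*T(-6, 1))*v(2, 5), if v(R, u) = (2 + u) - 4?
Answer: 45/7 ≈ 6.4286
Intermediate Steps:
T(E, h) = 4/7 - h/7
v(R, u) = -2 + u
H(y, X) = 5 + 2*y*(6 + X) (H(y, X) = 5 + (y + y)*(X + 6) = 5 + (2*y)*(6 + X) = 5 + 2*y*(6 + X))
(H(-1, -6)*T(-6, 1))*v(2, 5) = ((5 + 12*(-1) + 2*(-6)*(-1))*(4/7 - ⅐*1))*(-2 + 5) = ((5 - 12 + 12)*(4/7 - ⅐))*3 = (5*(3/7))*3 = (15/7)*3 = 45/7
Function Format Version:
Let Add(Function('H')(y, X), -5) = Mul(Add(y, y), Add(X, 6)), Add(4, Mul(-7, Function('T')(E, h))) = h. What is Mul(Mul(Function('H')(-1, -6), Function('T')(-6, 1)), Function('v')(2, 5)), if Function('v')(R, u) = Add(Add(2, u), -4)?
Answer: Rational(45, 7) ≈ 6.4286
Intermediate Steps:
Function('T')(E, h) = Add(Rational(4, 7), Mul(Rational(-1, 7), h))
Function('v')(R, u) = Add(-2, u)
Function('H')(y, X) = Add(5, Mul(2, y, Add(6, X))) (Function('H')(y, X) = Add(5, Mul(Add(y, y), Add(X, 6))) = Add(5, Mul(Mul(2, y), Add(6, X))) = Add(5, Mul(2, y, Add(6, X))))
Mul(Mul(Function('H')(-1, -6), Function('T')(-6, 1)), Function('v')(2, 5)) = Mul(Mul(Add(5, Mul(12, -1), Mul(2, -6, -1)), Add(Rational(4, 7), Mul(Rational(-1, 7), 1))), Add(-2, 5)) = Mul(Mul(Add(5, -12, 12), Add(Rational(4, 7), Rational(-1, 7))), 3) = Mul(Mul(5, Rational(3, 7)), 3) = Mul(Rational(15, 7), 3) = Rational(45, 7)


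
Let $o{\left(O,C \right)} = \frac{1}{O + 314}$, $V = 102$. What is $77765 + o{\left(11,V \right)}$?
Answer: $\frac{25273626}{325} \approx 77765.0$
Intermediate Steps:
$o{\left(O,C \right)} = \frac{1}{314 + O}$
$77765 + o{\left(11,V \right)} = 77765 + \frac{1}{314 + 11} = 77765 + \frac{1}{325} = \frac{25273626}{325}$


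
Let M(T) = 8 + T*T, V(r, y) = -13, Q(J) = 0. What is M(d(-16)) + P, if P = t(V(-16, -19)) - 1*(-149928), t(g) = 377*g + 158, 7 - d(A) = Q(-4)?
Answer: 145242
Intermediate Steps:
d(A) = 7 (d(A) = 7 - 1*0 = 7 + 0 = 7)
t(g) = 158 + 377*g
M(T) = 8 + T²
P = 145185 (P = (158 + 377*(-13)) - 1*(-149928) = (158 - 4901) + 149928 = -4743 + 149928 = 145185)
M(d(-16)) + P = (8 + 7²) + 145185 = (8 + 49) + 145185 = 57 + 145185 = 145242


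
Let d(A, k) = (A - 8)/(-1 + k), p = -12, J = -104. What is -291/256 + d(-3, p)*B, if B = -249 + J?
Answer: -997831/3328 ≈ -299.83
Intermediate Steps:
B = -353 (B = -249 - 104 = -353)
d(A, k) = (-8 + A)/(-1 + k)
-291/256 + d(-3, p)*B = -291/256 + ((-8 - 3)/(-1 - 12))*(-353) = -291*1/256 + (-11/(-13))*(-353) = -291/256 - 1/13*(-11)*(-353) = -291/256 + (11/13)*(-353) = -291/256 - 3883/13 = -997831/3328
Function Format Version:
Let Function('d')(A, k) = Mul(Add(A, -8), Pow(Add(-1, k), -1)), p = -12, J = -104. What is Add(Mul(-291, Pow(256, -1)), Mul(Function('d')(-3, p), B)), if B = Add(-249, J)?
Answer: Rational(-997831, 3328) ≈ -299.83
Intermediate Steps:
B = -353 (B = Add(-249, -104) = -353)
Function('d')(A, k) = Mul(Pow(Add(-1, k), -1), Add(-8, A)) (Function('d')(A, k) = Mul(Add(-8, A), Pow(Add(-1, k), -1)) = Mul(Pow(Add(-1, k), -1), Add(-8, A)))
Add(Mul(-291, Pow(256, -1)), Mul(Function('d')(-3, p), B)) = Add(Mul(-291, Pow(256, -1)), Mul(Mul(Pow(Add(-1, -12), -1), Add(-8, -3)), -353)) = Add(Mul(-291, Rational(1, 256)), Mul(Mul(Pow(-13, -1), -11), -353)) = Add(Rational(-291, 256), Mul(Mul(Rational(-1, 13), -11), -353)) = Add(Rational(-291, 256), Mul(Rational(11, 13), -353)) = Add(Rational(-291, 256), Rational(-3883, 13)) = Rational(-997831, 3328)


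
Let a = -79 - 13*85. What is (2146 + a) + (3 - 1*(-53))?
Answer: 1018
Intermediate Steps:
a = -1184 (a = -79 - 1105 = -1184)
(2146 + a) + (3 - 1*(-53)) = (2146 - 1184) + (3 - 1*(-53)) = 962 + (3 + 53) = 962 + 56 = 1018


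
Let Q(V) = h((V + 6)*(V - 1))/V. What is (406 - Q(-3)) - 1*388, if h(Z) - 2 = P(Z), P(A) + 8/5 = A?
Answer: 212/15 ≈ 14.133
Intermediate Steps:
P(A) = -8/5 + A
h(Z) = ⅖ + Z (h(Z) = 2 + (-8/5 + Z) = ⅖ + Z)
Q(V) = (⅖ + (-1 + V)*(6 + V))/V (Q(V) = (⅖ + (V + 6)*(V - 1))/V = (⅖ + (6 + V)*(-1 + V))/V = (⅖ + (-1 + V)*(6 + V))/V)
(406 - Q(-3)) - 1*388 = (406 - (5 - 3 - 28/5/(-3))) - 1*388 = (406 - (5 - 3 - 28/5*(-⅓))) - 388 = (406 - (5 - 3 + 28/15)) - 388 = (406 - 1*58/15) - 388 = (406 - 58/15) - 388 = 6032/15 - 388 = 212/15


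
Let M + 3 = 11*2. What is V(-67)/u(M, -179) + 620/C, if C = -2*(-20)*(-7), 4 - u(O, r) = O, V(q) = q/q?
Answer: -479/210 ≈ -2.2810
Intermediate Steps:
V(q) = 1
M = 19 (M = -3 + 11*2 = -3 + 22 = 19)
u(O, r) = 4 - O
C = -280 (C = 40*(-7) = -280)
V(-67)/u(M, -179) + 620/C = 1/(4 - 1*19) + 620/(-280) = 1/(4 - 19) + 620*(-1/280) = 1/(-15) - 31/14 = 1*(-1/15) - 31/14 = -1/15 - 31/14 = -479/210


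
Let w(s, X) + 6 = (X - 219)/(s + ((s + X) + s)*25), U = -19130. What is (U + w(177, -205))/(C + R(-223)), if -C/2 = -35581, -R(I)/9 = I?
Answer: -37334548/142752719 ≈ -0.26153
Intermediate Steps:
R(I) = -9*I
C = 71162 (C = -2*(-35581) = 71162)
w(s, X) = -6 + (-219 + X)/(25*X + 51*s) (w(s, X) = -6 + (X - 219)/(s + ((s + X) + s)*25) = -6 + (-219 + X)/(s + ((X + s) + s)*25) = -6 + (-219 + X)/(s + (X + 2*s)*25) = -6 + (-219 + X)/(s + (25*X + 50*s)) = -6 + (-219 + X)/(25*X + 51*s))
(U + w(177, -205))/(C + R(-223)) = (-19130 + (-219 - 306*177 - 149*(-205))/(25*(-205) + 51*177))/(71162 - 9*(-223)) = (-19130 + (-219 - 54162 + 30545)/(-5125 + 9027))/(71162 + 2007) = (-19130 - 23836/3902)/73169 = (-19130 + (1/3902)*(-23836))*(1/73169) = (-19130 - 11918/1951)*(1/73169) = -37334548/1951*1/73169 = -37334548/142752719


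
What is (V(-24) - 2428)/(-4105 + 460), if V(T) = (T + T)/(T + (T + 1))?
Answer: 114068/171315 ≈ 0.66584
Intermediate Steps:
V(T) = 2*T/(1 + 2*T) (V(T) = (2*T)/(T + (1 + T)) = (2*T)/(1 + 2*T) = 2*T/(1 + 2*T))
(V(-24) - 2428)/(-4105 + 460) = (2*(-24)/(1 + 2*(-24)) - 2428)/(-4105 + 460) = (2*(-24)/(1 - 48) - 2428)/(-3645) = (2*(-24)/(-47) - 2428)*(-1/3645) = (2*(-24)*(-1/47) - 2428)*(-1/3645) = (48/47 - 2428)*(-1/3645) = -114068/47*(-1/3645) = 114068/171315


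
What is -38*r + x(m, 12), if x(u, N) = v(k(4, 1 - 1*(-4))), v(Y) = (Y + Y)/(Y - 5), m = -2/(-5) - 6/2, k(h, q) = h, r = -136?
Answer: 5160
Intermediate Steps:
m = -13/5 (m = -2*(-1/5) - 6*1/2 = 2/5 - 3 = -13/5 ≈ -2.6000)
v(Y) = 2*Y/(-5 + Y) (v(Y) = (2*Y)/(-5 + Y) = 2*Y/(-5 + Y))
x(u, N) = -8 (x(u, N) = 2*4/(-5 + 4) = 2*4/(-1) = 2*4*(-1) = -8)
-38*r + x(m, 12) = -38*(-136) - 8 = 5168 - 8 = 5160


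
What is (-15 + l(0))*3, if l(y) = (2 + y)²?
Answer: -33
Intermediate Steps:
(-15 + l(0))*3 = (-15 + (2 + 0)²)*3 = (-15 + 2²)*3 = (-15 + 4)*3 = -11*3 = -33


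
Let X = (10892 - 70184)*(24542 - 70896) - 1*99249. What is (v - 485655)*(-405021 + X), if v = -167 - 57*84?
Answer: -1348155607449780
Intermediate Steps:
X = 2748322119 (X = -59292*(-46354) - 99249 = 2748421368 - 99249 = 2748322119)
v = -4955 (v = -167 - 4788 = -4955)
(v - 485655)*(-405021 + X) = (-4955 - 485655)*(-405021 + 2748322119) = -490610*2747917098 = -1348155607449780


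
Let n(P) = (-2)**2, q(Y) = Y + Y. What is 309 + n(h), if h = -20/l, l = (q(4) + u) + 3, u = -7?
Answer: 313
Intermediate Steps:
q(Y) = 2*Y
l = 4 (l = (2*4 - 7) + 3 = (8 - 7) + 3 = 1 + 3 = 4)
h = -5 (h = -20/4 = -20*1/4 = -5)
n(P) = 4
309 + n(h) = 309 + 4 = 313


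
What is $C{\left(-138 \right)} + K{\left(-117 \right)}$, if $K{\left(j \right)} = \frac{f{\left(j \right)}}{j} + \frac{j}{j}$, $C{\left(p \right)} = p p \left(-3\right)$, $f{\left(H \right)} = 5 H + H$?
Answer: $-57125$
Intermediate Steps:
$f{\left(H \right)} = 6 H$
$C{\left(p \right)} = - 3 p^{2}$ ($C{\left(p \right)} = p^{2} \left(-3\right) = - 3 p^{2}$)
$K{\left(j \right)} = 7$ ($K{\left(j \right)} = \frac{6 j}{j} + \frac{j}{j} = 6 + 1 = 7$)
$C{\left(-138 \right)} + K{\left(-117 \right)} = - 3 \left(-138\right)^{2} + 7 = \left(-3\right) 19044 + 7 = -57132 + 7 = -57125$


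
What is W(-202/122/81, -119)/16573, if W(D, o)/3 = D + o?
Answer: -588080/27295731 ≈ -0.021545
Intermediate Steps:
W(D, o) = 3*D + 3*o (W(D, o) = 3*(D + o) = 3*D + 3*o)
W(-202/122/81, -119)/16573 = (3*(-202/122/81) + 3*(-119))/16573 = (3*(-202*1/122*(1/81)) - 357)*(1/16573) = (3*(-101/61*1/81) - 357)*(1/16573) = (3*(-101/4941) - 357)*(1/16573) = (-101/1647 - 357)*(1/16573) = -588080/1647*1/16573 = -588080/27295731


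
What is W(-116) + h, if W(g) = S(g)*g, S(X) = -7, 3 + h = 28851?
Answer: 29660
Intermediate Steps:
h = 28848 (h = -3 + 28851 = 28848)
W(g) = -7*g
W(-116) + h = -7*(-116) + 28848 = 812 + 28848 = 29660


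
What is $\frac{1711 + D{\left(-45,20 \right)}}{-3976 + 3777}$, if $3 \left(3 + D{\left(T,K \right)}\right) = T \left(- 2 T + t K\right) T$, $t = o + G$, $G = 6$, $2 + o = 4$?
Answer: $- \frac{170458}{199} \approx -856.57$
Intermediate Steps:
$o = 2$ ($o = -2 + 4 = 2$)
$t = 8$ ($t = 2 + 6 = 8$)
$D{\left(T,K \right)} = -3 + \frac{T^{2} \left(- 2 T + 8 K\right)}{3}$ ($D{\left(T,K \right)} = -3 + \frac{T \left(- 2 T + 8 K\right) T}{3} = -3 + \frac{T^{2} \left(- 2 T + 8 K\right)}{3}$)
$\frac{1711 + D{\left(-45,20 \right)}}{-3976 + 3777} = \frac{1711 - \left(3 - 108000 - 60750\right)}{-3976 + 3777} = \frac{1711 - \left(-60747 - 108000\right)}{-199} = \left(1711 + \left(-3 + 60750 + 108000\right)\right) \left(- \frac{1}{199}\right) = \left(1711 + 168747\right) \left(- \frac{1}{199}\right) = 170458 \left(- \frac{1}{199}\right) = - \frac{170458}{199}$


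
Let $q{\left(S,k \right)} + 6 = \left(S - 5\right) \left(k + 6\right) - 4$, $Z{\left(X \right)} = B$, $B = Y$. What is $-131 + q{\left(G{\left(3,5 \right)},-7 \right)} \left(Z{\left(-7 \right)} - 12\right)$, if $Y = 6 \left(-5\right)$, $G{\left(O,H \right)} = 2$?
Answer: $163$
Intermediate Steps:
$Y = -30$
$B = -30$
$Z{\left(X \right)} = -30$
$q{\left(S,k \right)} = -10 + \left(-5 + S\right) \left(6 + k\right)$ ($q{\left(S,k \right)} = -6 + \left(\left(S - 5\right) \left(k + 6\right) - 4\right) = -6 + \left(\left(-5 + S\right) \left(6 + k\right) - 4\right) = -6 + \left(-4 + \left(-5 + S\right) \left(6 + k\right)\right) = -10 + \left(-5 + S\right) \left(6 + k\right)$)
$-131 + q{\left(G{\left(3,5 \right)},-7 \right)} \left(Z{\left(-7 \right)} - 12\right) = -131 + \left(-40 - -35 + 6 \cdot 2 + 2 \left(-7\right)\right) \left(-30 - 12\right) = -131 + \left(-40 + 35 + 12 - 14\right) \left(-30 - 12\right) = -131 - -294 = -131 + 294 = 163$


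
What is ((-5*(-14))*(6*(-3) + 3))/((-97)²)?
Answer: -1050/9409 ≈ -0.11160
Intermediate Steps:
((-5*(-14))*(6*(-3) + 3))/((-97)²) = (70*(-18 + 3))/9409 = (70*(-15))*(1/9409) = -1050*1/9409 = -1050/9409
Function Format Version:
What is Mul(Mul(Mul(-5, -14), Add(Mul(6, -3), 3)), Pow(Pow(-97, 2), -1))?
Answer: Rational(-1050, 9409) ≈ -0.11160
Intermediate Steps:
Mul(Mul(Mul(-5, -14), Add(Mul(6, -3), 3)), Pow(Pow(-97, 2), -1)) = Mul(Mul(70, Add(-18, 3)), Pow(9409, -1)) = Mul(Mul(70, -15), Rational(1, 9409)) = Mul(-1050, Rational(1, 9409)) = Rational(-1050, 9409)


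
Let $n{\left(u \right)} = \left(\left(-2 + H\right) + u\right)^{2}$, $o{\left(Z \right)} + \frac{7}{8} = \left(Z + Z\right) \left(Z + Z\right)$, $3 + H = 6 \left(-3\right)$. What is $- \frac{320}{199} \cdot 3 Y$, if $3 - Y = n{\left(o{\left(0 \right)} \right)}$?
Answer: $\frac{544335}{199} \approx 2735.4$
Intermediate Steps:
$H = -21$ ($H = -3 + 6 \left(-3\right) = -3 - 18 = -21$)
$o{\left(Z \right)} = - \frac{7}{8} + 4 Z^{2}$ ($o{\left(Z \right)} = - \frac{7}{8} + \left(Z + Z\right) \left(Z + Z\right) = - \frac{7}{8} + 2 Z 2 Z = - \frac{7}{8} + 4 Z^{2}$)
$n{\left(u \right)} = \left(-23 + u\right)^{2}$ ($n{\left(u \right)} = \left(\left(-2 - 21\right) + u\right)^{2} = \left(-23 + u\right)^{2}$)
$Y = - \frac{36289}{64}$ ($Y = 3 - \left(-23 - \left(\frac{7}{8} - 4 \cdot 0^{2}\right)\right)^{2} = 3 - \left(-23 + \left(- \frac{7}{8} + 4 \cdot 0\right)\right)^{2} = 3 - \left(-23 + \left(- \frac{7}{8} + 0\right)\right)^{2} = 3 - \left(-23 - \frac{7}{8}\right)^{2} = 3 - \left(- \frac{191}{8}\right)^{2} = 3 - \frac{36481}{64} = - \frac{36289}{64} \approx -567.02$)
$- \frac{320}{199} \cdot 3 Y = - \frac{320}{199} \cdot 3 \left(- \frac{36289}{64}\right) = \left(-320\right) \frac{1}{199} \left(- \frac{108867}{64}\right) = \left(- \frac{320}{199}\right) \left(- \frac{108867}{64}\right) = \frac{544335}{199}$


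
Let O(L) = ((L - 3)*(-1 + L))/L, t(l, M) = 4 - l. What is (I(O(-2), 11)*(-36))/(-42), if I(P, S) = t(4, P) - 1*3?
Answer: -18/7 ≈ -2.5714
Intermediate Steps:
O(L) = (-1 + L)*(-3 + L)/L (O(L) = ((-3 + L)*(-1 + L))/L = ((-1 + L)*(-3 + L))/L = (-1 + L)*(-3 + L)/L)
I(P, S) = -3 (I(P, S) = (4 - 1*4) - 1*3 = (4 - 4) - 3 = 0 - 3 = -3)
(I(O(-2), 11)*(-36))/(-42) = -3*(-36)/(-42) = 108*(-1/42) = -18/7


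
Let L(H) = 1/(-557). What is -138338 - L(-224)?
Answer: -77054265/557 ≈ -1.3834e+5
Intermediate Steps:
L(H) = -1/557
-138338 - L(-224) = -138338 - 1*(-1/557) = -138338 + 1/557 = -77054265/557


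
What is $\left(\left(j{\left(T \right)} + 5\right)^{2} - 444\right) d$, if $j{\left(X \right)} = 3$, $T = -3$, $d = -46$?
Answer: $17480$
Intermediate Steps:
$\left(\left(j{\left(T \right)} + 5\right)^{2} - 444\right) d = \left(\left(3 + 5\right)^{2} - 444\right) \left(-46\right) = \left(8^{2} - 444\right) \left(-46\right) = \left(64 - 444\right) \left(-46\right) = \left(-380\right) \left(-46\right) = 17480$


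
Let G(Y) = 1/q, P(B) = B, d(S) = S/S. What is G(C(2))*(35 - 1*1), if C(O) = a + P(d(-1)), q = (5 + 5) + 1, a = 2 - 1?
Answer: 34/11 ≈ 3.0909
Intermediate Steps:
d(S) = 1
a = 1
q = 11 (q = 10 + 1 = 11)
C(O) = 2 (C(O) = 1 + 1 = 2)
G(Y) = 1/11
G(C(2))*(35 - 1*1) = (35 - 1*1)/11 = (35 - 1)/11 = (1/11)*34 = 34/11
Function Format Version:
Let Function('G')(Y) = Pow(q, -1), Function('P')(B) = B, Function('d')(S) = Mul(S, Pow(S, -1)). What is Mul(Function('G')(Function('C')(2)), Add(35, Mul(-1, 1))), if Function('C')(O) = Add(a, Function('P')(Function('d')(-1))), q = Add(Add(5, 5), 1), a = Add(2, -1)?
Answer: Rational(34, 11) ≈ 3.0909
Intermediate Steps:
Function('d')(S) = 1
a = 1
q = 11 (q = Add(10, 1) = 11)
Function('C')(O) = 2 (Function('C')(O) = Add(1, 1) = 2)
Function('G')(Y) = Rational(1, 11) (Function('G')(Y) = Pow(11, -1) = Rational(1, 11))
Mul(Function('G')(Function('C')(2)), Add(35, Mul(-1, 1))) = Mul(Rational(1, 11), Add(35, Mul(-1, 1))) = Mul(Rational(1, 11), Add(35, -1)) = Mul(Rational(1, 11), 34) = Rational(34, 11)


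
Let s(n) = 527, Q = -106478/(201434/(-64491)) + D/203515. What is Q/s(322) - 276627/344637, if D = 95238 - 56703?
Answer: 15855351734566425521/248187819111374883 ≈ 63.884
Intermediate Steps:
D = 38535
Q = 139751935939266/4099484051 (Q = -106478/(201434/(-64491)) + 38535/203515 = -106478/(201434*(-1/64491)) + 38535*(1/203515) = -106478/(-201434/64491) + 7707/40703 = -106478*(-64491/201434) + 7707/40703 = 3433436349/100717 + 7707/40703 = 139751935939266/4099484051 ≈ 34090.)
Q/s(322) - 276627/344637 = (139751935939266/4099484051)/527 - 276627/344637 = (139751935939266/4099484051)*(1/527) - 276627*1/344637 = 139751935939266/2160428094877 - 92209/114879 = 15855351734566425521/248187819111374883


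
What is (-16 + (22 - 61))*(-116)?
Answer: 6380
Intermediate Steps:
(-16 + (22 - 61))*(-116) = (-16 - 39)*(-116) = -55*(-116) = 6380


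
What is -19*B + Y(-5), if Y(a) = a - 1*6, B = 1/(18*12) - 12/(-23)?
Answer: -104333/4968 ≈ -21.001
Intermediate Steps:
B = 2615/4968 (B = (1/18)*(1/12) - 12*(-1/23) = 1/216 + 12/23 = 2615/4968 ≈ 0.52637)
Y(a) = -6 + a (Y(a) = a - 6 = -6 + a)
-19*B + Y(-5) = -19*2615/4968 + (-6 - 5) = -49685/4968 - 11 = -104333/4968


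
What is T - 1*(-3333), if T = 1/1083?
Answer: 3609640/1083 ≈ 3333.0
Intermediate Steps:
T = 1/1083 ≈ 0.00092336
T - 1*(-3333) = 1/1083 - 1*(-3333) = 1/1083 + 3333 = 3609640/1083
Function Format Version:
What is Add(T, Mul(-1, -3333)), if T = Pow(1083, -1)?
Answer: Rational(3609640, 1083) ≈ 3333.0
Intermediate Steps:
T = Rational(1, 1083) ≈ 0.00092336
Add(T, Mul(-1, -3333)) = Add(Rational(1, 1083), Mul(-1, -3333)) = Add(Rational(1, 1083), 3333) = Rational(3609640, 1083)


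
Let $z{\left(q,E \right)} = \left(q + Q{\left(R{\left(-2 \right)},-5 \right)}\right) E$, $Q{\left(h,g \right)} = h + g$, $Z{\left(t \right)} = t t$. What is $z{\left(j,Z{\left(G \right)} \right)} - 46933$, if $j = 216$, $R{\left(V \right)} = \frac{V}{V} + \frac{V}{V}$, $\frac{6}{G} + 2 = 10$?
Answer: $- \frac{749011}{16} \approx -46813.0$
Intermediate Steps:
$G = \frac{3}{4}$ ($G = \frac{6}{-2 + 10} = \frac{6}{8} = 6 \cdot \frac{1}{8} = \frac{3}{4} \approx 0.75$)
$R{\left(V \right)} = 2$ ($R{\left(V \right)} = 1 + 1 = 2$)
$Z{\left(t \right)} = t^{2}$
$Q{\left(h,g \right)} = g + h$
$z{\left(q,E \right)} = E \left(-3 + q\right)$ ($z{\left(q,E \right)} = \left(q + \left(-5 + 2\right)\right) E = \left(q - 3\right) E = \left(-3 + q\right) E = E \left(-3 + q\right)$)
$z{\left(j,Z{\left(G \right)} \right)} - 46933 = \left(\frac{3}{4}\right)^{2} \left(-3 + 216\right) - 46933 = \frac{9}{16} \cdot 213 - 46933 = \frac{1917}{16} - 46933 = - \frac{749011}{16}$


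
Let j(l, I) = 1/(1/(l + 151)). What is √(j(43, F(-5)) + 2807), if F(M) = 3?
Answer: √3001 ≈ 54.781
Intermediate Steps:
j(l, I) = 151 + l (j(l, I) = 1/(1/(151 + l)) = 151 + l)
√(j(43, F(-5)) + 2807) = √((151 + 43) + 2807) = √(194 + 2807) = √3001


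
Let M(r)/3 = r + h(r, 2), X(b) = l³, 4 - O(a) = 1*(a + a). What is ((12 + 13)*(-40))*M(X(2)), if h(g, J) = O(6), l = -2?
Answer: 48000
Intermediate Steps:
O(a) = 4 - 2*a (O(a) = 4 - (a + a) = 4 - 2*a)
h(g, J) = -8 (h(g, J) = 4 - 2*6 = 4 - 12 = -8)
X(b) = -8 (X(b) = (-2)³ = -8)
M(r) = -24 + 3*r (M(r) = 3*(r - 8) = 3*(-8 + r) = -24 + 3*r)
((12 + 13)*(-40))*M(X(2)) = ((12 + 13)*(-40))*(-24 + 3*(-8)) = (25*(-40))*(-24 - 24) = -1000*(-48) = 48000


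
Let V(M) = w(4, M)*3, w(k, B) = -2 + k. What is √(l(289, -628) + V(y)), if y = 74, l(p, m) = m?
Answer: I*√622 ≈ 24.94*I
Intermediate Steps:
V(M) = 6 (V(M) = (-2 + 4)*3 = 2*3 = 6)
√(l(289, -628) + V(y)) = √(-628 + 6) = √(-622) = I*√622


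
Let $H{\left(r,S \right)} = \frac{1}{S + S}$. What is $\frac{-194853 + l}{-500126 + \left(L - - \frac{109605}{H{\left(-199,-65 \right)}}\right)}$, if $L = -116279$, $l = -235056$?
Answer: $\frac{429909}{14865055} \approx 0.028921$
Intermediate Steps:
$H{\left(r,S \right)} = \frac{1}{2 S}$
$\frac{-194853 + l}{-500126 + \left(L - - \frac{109605}{H{\left(-199,-65 \right)}}\right)} = \frac{-194853 - 235056}{-500126 - \left(116279 - \frac{109605}{\frac{1}{2} \frac{1}{-65}}\right)} = - \frac{429909}{-500126 - \left(116279 - \frac{109605}{\frac{1}{2} \left(- \frac{1}{65}\right)}\right)} = - \frac{429909}{-500126 - \left(116279 - \frac{109605}{- \frac{1}{130}}\right)} = - \frac{429909}{-500126 - \left(116279 - -14248650\right)} = - \frac{429909}{-500126 - 14364929} = - \frac{429909}{-14865055} = \left(-429909\right) \left(- \frac{1}{14865055}\right) = \frac{429909}{14865055}$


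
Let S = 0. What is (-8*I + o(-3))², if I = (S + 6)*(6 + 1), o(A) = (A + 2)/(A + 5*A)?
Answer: 36566209/324 ≈ 1.1286e+5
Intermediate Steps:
o(A) = (2 + A)/(6*A) (o(A) = (2 + A)/((6*A)) = (2 + A)*(1/(6*A)) = (2 + A)/(6*A))
I = 42 (I = (0 + 6)*(6 + 1) = 6*7 = 42)
(-8*I + o(-3))² = (-8*42 + (⅙)*(2 - 3)/(-3))² = (-336 + (⅙)*(-⅓)*(-1))² = (-336 + 1/18)² = (-6047/18)² = 36566209/324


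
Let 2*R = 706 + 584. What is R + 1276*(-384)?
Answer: -489339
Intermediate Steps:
R = 645 (R = (706 + 584)/2 = (½)*1290 = 645)
R + 1276*(-384) = 645 + 1276*(-384) = 645 - 489984 = -489339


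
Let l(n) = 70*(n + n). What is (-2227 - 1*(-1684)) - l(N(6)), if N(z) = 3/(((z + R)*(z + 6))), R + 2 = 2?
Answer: -3293/6 ≈ -548.83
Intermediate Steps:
R = 0 (R = -2 + 2 = 0)
N(z) = 3/(z*(6 + z)) (N(z) = 3/(((z + 0)*(z + 6))) = 3/((z*(6 + z))) = 3*(1/(z*(6 + z))) = 3/(z*(6 + z)))
l(n) = 140*n (l(n) = 70*(2*n) = 140*n)
(-2227 - 1*(-1684)) - l(N(6)) = (-2227 - 1*(-1684)) - 140*3/(6*(6 + 6)) = (-2227 + 1684) - 140*3*(⅙)/12 = -543 - 140*3*(⅙)*(1/12) = -543 - 140/24 = -543 - 1*35/6 = -543 - 35/6 = -3293/6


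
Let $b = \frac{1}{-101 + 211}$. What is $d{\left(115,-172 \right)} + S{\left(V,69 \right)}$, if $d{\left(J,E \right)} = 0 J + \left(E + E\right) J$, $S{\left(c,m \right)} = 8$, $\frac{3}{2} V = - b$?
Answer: $-39552$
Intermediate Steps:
$b = \frac{1}{110} \approx 0.0090909$
$V = - \frac{1}{165}$ ($V = \frac{2 \left(\left(-1\right) \frac{1}{110}\right)}{3} = \frac{2}{3} \left(- \frac{1}{110}\right) = - \frac{1}{165} \approx -0.0060606$)
$d{\left(J,E \right)} = 2 E J$ ($d{\left(J,E \right)} = 0 + 2 E J = 2 E J$)
$d{\left(115,-172 \right)} + S{\left(V,69 \right)} = 2 \left(-172\right) 115 + 8 = -39560 + 8 = -39552$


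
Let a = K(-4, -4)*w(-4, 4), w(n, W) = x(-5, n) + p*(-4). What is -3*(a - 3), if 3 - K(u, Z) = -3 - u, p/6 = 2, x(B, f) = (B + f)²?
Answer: -189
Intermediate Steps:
p = 12 (p = 6*2 = 12)
w(n, W) = -48 + (-5 + n)² (w(n, W) = (-5 + n)² + 12*(-4) = (-5 + n)² - 48 = -48 + (-5 + n)²)
K(u, Z) = 6 + u (K(u, Z) = 3 - (-3 - u) = 3 + (3 + u) = 6 + u)
a = 66 (a = (6 - 4)*(-48 + (-5 - 4)²) = 2*(-48 + (-9)²) = 2*(-48 + 81) = 2*33 = 66)
-3*(a - 3) = -3*(66 - 3) = -3*63 = -189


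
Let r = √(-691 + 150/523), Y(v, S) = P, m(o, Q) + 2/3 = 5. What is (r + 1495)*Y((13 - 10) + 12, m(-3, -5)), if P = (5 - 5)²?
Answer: 0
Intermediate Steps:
m(o, Q) = 13/3 (m(o, Q) = -⅔ + 5 = 13/3)
P = 0 (P = 0² = 0)
Y(v, S) = 0
r = I*√188930089/523 (r = √(-691 + 150*(1/523)) = √(-691 + 150/523) = √(-361243/523) = I*√188930089/523 ≈ 26.281*I)
(r + 1495)*Y((13 - 10) + 12, m(-3, -5)) = (I*√188930089/523 + 1495)*0 = (1495 + I*√188930089/523)*0 = 0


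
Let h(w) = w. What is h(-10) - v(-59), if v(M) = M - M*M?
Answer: 3530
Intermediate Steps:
v(M) = M - M**2
h(-10) - v(-59) = -10 - (-59)*(1 - 1*(-59)) = -10 - (-59)*(1 + 59) = -10 - (-59)*60 = -10 - 1*(-3540) = -10 + 3540 = 3530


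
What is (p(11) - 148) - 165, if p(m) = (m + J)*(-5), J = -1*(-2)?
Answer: -378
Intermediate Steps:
J = 2
p(m) = -10 - 5*m (p(m) = (m + 2)*(-5) = (2 + m)*(-5) = -10 - 5*m)
(p(11) - 148) - 165 = ((-10 - 5*11) - 148) - 165 = ((-10 - 55) - 148) - 165 = (-65 - 148) - 165 = -213 - 165 = -378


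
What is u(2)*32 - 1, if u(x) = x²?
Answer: 127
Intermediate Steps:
u(2)*32 - 1 = 2²*32 - 1 = 4*32 - 1 = 128 - 1 = 127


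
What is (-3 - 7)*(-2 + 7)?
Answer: -50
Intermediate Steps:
(-3 - 7)*(-2 + 7) = -10*5 = -50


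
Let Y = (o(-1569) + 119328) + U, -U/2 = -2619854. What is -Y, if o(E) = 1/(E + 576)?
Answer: -5321522747/993 ≈ -5.3590e+6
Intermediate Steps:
o(E) = 1/(576 + E)
U = 5239708 (U = -2*(-2619854) = 5239708)
Y = 5321522747/993 (Y = (1/(576 - 1569) + 119328) + 5239708 = (1/(-993) + 119328) + 5239708 = (-1/993 + 119328) + 5239708 = 118492703/993 + 5239708 = 5321522747/993 ≈ 5.3590e+6)
-Y = -1*5321522747/993 = -5321522747/993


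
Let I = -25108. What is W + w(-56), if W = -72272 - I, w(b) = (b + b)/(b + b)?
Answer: -47163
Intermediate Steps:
w(b) = 1 (w(b) = (2*b)/((2*b)) = (2*b)*(1/(2*b)) = 1)
W = -47164 (W = -72272 - 1*(-25108) = -72272 + 25108 = -47164)
W + w(-56) = -47164 + 1 = -47163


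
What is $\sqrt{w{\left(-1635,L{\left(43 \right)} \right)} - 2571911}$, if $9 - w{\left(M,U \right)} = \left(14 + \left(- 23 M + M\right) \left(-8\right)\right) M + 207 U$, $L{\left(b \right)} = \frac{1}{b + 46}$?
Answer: $\frac{5 i \sqrt{149876920883}}{89} \approx 21749.0 i$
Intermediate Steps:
$L{\left(b \right)} = \frac{1}{46 + b}$
$w{\left(M,U \right)} = 9 - 207 U - M \left(14 + 176 M\right)$ ($w{\left(M,U \right)} = 9 - \left(\left(14 + \left(- 23 M + M\right) \left(-8\right)\right) M + 207 U\right) = 9 - \left(\left(14 + - 22 M \left(-8\right)\right) M + 207 U\right) = 9 - \left(\left(14 + 176 M\right) M + 207 U\right) = 9 - \left(M \left(14 + 176 M\right) + 207 U\right) = 9 - \left(207 U + M \left(14 + 176 M\right)\right) = 9 - 207 U - M \left(14 + 176 M\right)$)
$\sqrt{w{\left(-1635,L{\left(43 \right)} \right)} - 2571911} = \sqrt{\left(9 - \frac{207}{46 + 43} - 176 \left(-1635\right)^{2} - -22890\right) - 2571911} = \sqrt{\left(9 - \frac{207}{89} - 470487600 + 22890\right) - 2571911} = \sqrt{- \frac{41871358596}{89} - 2571911} = \sqrt{- \frac{42100258675}{89}} = \frac{5 i \sqrt{149876920883}}{89}$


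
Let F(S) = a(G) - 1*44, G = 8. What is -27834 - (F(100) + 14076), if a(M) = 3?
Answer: -41869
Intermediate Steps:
F(S) = -41 (F(S) = 3 - 1*44 = 3 - 44 = -41)
-27834 - (F(100) + 14076) = -27834 - (-41 + 14076) = -27834 - 1*14035 = -27834 - 14035 = -41869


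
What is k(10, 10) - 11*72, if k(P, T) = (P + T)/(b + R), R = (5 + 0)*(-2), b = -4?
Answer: -5554/7 ≈ -793.43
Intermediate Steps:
R = -10 (R = 5*(-2) = -10)
k(P, T) = -P/14 - T/14 (k(P, T) = (P + T)/(-4 - 10) = (P + T)/(-14) = (P + T)*(-1/14) = -P/14 - T/14)
k(10, 10) - 11*72 = (-1/14*10 - 1/14*10) - 11*72 = (-5/7 - 5/7) - 792 = -10/7 - 792 = -5554/7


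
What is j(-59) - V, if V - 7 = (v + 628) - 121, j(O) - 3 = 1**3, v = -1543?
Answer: 1033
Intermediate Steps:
j(O) = 4 (j(O) = 3 + 1**3 = 3 + 1 = 4)
V = -1029 (V = 7 + ((-1543 + 628) - 121) = 7 + (-915 - 121) = 7 - 1036 = -1029)
j(-59) - V = 4 - 1*(-1029) = 4 + 1029 = 1033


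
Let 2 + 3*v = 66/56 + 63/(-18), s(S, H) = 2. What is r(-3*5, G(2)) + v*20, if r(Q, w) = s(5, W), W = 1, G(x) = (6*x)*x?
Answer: -563/21 ≈ -26.810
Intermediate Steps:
G(x) = 6*x**2
r(Q, w) = 2
v = -121/84 (v = -2/3 + (66/56 + 63/(-18))/3 = -2/3 + (66*(1/56) + 63*(-1/18))/3 = -2/3 + (33/28 - 7/2)/3 = -2/3 + (1/3)*(-65/28) = -2/3 - 65/84 = -121/84 ≈ -1.4405)
r(-3*5, G(2)) + v*20 = 2 - 121/84*20 = 2 - 605/21 = -563/21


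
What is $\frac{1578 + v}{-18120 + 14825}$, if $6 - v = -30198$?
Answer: $- \frac{31782}{3295} \approx -9.6455$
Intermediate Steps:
$v = 30204$ ($v = 6 - -30198 = 6 + 30198 = 30204$)
$\frac{1578 + v}{-18120 + 14825} = \frac{1578 + 30204}{-18120 + 14825} = \frac{31782}{-3295} = 31782 \left(- \frac{1}{3295}\right) = - \frac{31782}{3295}$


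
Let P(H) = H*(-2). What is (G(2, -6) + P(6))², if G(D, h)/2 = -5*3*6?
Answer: 36864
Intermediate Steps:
G(D, h) = -180 (G(D, h) = 2*(-5*3*6) = 2*(-15*6) = 2*(-90) = -180)
P(H) = -2*H
(G(2, -6) + P(6))² = (-180 - 2*6)² = (-180 - 12)² = (-192)² = 36864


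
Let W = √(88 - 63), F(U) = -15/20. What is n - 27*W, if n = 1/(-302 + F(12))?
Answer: -163489/1211 ≈ -135.00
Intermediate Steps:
F(U) = -¾ (F(U) = -15*1/20 = -¾)
n = -4/1211 (n = 1/(-302 - ¾) = 1/(-1211/4) = -4/1211 ≈ -0.0033031)
W = 5 (W = √25 = 5)
n - 27*W = -4/1211 - 27*5 = -4/1211 - 135 = -163489/1211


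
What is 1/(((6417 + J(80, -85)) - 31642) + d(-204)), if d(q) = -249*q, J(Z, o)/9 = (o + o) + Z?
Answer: 1/24761 ≈ 4.0386e-5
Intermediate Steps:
J(Z, o) = 9*Z + 18*o (J(Z, o) = 9*((o + o) + Z) = 9*(2*o + Z) = 9*(Z + 2*o) = 9*Z + 18*o)
1/(((6417 + J(80, -85)) - 31642) + d(-204)) = 1/(((6417 + (9*80 + 18*(-85))) - 31642) - 249*(-204)) = 1/(((6417 + (720 - 1530)) - 31642) + 50796) = 1/(((6417 - 810) - 31642) + 50796) = 1/((5607 - 31642) + 50796) = 1/(-26035 + 50796) = 1/24761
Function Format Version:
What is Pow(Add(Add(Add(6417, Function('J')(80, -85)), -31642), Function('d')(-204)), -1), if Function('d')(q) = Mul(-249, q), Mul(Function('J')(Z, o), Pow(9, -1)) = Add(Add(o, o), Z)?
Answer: Rational(1, 24761) ≈ 4.0386e-5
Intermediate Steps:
Function('J')(Z, o) = Add(Mul(9, Z), Mul(18, o)) (Function('J')(Z, o) = Mul(9, Add(Add(o, o), Z)) = Mul(9, Add(Mul(2, o), Z)) = Mul(9, Add(Z, Mul(2, o))) = Add(Mul(9, Z), Mul(18, o)))
Pow(Add(Add(Add(6417, Function('J')(80, -85)), -31642), Function('d')(-204)), -1) = Pow(Add(Add(Add(6417, Add(Mul(9, 80), Mul(18, -85))), -31642), Mul(-249, -204)), -1) = Pow(Add(Add(Add(6417, Add(720, -1530)), -31642), 50796), -1) = Pow(Add(Add(Add(6417, -810), -31642), 50796), -1) = Pow(Add(Add(5607, -31642), 50796), -1) = Pow(Add(-26035, 50796), -1) = Pow(24761, -1) = Rational(1, 24761)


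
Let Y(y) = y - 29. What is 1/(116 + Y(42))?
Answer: 1/129 ≈ 0.0077519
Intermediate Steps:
Y(y) = -29 + y
1/(116 + Y(42)) = 1/(116 + (-29 + 42)) = 1/(116 + 13) = 1/129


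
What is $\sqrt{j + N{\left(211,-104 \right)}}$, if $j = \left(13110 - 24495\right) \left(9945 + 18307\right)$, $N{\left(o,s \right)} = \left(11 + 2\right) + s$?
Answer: $i \sqrt{321649111} \approx 17935.0 i$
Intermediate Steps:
$N{\left(o,s \right)} = 13 + s$
$j = -321649020$ ($j = \left(-11385\right) 28252 = -321649020$)
$\sqrt{j + N{\left(211,-104 \right)}} = \sqrt{-321649020 + \left(13 - 104\right)} = \sqrt{-321649020 - 91} = \sqrt{-321649111} = i \sqrt{321649111}$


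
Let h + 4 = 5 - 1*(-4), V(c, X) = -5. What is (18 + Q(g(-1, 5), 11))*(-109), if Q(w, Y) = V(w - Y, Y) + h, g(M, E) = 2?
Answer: -1962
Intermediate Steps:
h = 5 (h = -4 + (5 - 1*(-4)) = -4 + (5 + 4) = -4 + 9 = 5)
Q(w, Y) = 0 (Q(w, Y) = -5 + 5 = 0)
(18 + Q(g(-1, 5), 11))*(-109) = (18 + 0)*(-109) = 18*(-109) = -1962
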